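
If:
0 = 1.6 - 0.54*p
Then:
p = 2.96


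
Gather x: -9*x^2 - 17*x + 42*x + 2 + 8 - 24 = -9*x^2 + 25*x - 14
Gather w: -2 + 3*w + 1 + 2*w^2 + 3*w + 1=2*w^2 + 6*w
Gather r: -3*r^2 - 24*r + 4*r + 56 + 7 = -3*r^2 - 20*r + 63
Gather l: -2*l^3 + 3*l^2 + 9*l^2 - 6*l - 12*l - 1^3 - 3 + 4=-2*l^3 + 12*l^2 - 18*l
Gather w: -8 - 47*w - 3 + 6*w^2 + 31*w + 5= 6*w^2 - 16*w - 6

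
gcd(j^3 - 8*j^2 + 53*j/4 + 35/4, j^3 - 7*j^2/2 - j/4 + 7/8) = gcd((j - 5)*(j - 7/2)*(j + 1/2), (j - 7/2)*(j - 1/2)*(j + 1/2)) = j^2 - 3*j - 7/4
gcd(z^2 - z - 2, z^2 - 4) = z - 2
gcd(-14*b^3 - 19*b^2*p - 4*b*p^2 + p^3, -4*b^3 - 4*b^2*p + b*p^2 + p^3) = 2*b^2 + 3*b*p + p^2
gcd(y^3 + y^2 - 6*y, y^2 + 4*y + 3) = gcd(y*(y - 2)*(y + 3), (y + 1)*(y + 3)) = y + 3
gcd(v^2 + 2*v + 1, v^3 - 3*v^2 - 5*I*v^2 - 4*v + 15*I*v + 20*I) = v + 1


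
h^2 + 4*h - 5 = (h - 1)*(h + 5)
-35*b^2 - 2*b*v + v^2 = (-7*b + v)*(5*b + v)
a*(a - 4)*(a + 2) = a^3 - 2*a^2 - 8*a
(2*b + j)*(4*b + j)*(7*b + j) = 56*b^3 + 50*b^2*j + 13*b*j^2 + j^3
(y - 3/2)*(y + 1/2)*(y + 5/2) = y^3 + 3*y^2/2 - 13*y/4 - 15/8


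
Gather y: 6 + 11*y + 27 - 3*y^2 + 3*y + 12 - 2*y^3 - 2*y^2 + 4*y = -2*y^3 - 5*y^2 + 18*y + 45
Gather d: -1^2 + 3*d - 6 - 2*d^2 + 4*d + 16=-2*d^2 + 7*d + 9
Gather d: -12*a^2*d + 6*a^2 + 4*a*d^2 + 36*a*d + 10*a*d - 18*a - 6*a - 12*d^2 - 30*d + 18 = 6*a^2 - 24*a + d^2*(4*a - 12) + d*(-12*a^2 + 46*a - 30) + 18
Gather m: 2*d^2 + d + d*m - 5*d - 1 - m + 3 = 2*d^2 - 4*d + m*(d - 1) + 2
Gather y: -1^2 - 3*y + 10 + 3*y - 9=0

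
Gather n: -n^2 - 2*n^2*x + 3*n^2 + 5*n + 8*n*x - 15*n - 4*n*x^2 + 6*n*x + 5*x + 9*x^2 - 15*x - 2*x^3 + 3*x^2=n^2*(2 - 2*x) + n*(-4*x^2 + 14*x - 10) - 2*x^3 + 12*x^2 - 10*x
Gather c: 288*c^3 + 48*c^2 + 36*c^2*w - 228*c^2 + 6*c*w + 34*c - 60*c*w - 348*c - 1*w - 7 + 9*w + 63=288*c^3 + c^2*(36*w - 180) + c*(-54*w - 314) + 8*w + 56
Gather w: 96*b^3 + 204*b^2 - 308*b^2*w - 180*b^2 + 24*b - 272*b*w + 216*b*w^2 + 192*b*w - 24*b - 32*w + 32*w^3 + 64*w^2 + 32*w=96*b^3 + 24*b^2 + 32*w^3 + w^2*(216*b + 64) + w*(-308*b^2 - 80*b)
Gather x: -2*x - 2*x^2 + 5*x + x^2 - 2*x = -x^2 + x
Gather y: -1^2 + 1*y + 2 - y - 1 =0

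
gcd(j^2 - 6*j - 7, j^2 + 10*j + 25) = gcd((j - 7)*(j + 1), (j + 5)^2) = 1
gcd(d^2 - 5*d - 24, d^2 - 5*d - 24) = d^2 - 5*d - 24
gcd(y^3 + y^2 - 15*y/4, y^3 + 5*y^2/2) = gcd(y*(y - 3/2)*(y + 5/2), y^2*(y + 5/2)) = y^2 + 5*y/2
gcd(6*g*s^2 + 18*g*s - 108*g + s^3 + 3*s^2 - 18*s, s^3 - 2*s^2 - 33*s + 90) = s^2 + 3*s - 18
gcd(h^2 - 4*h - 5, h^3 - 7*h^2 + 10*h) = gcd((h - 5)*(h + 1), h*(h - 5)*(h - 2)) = h - 5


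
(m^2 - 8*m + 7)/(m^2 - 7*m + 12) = (m^2 - 8*m + 7)/(m^2 - 7*m + 12)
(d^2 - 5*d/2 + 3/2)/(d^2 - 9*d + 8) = (d - 3/2)/(d - 8)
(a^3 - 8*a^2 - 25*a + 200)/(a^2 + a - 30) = (a^2 - 3*a - 40)/(a + 6)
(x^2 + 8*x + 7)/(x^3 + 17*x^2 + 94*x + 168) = (x + 1)/(x^2 + 10*x + 24)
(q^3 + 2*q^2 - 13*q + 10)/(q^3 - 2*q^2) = 1 + 4/q - 5/q^2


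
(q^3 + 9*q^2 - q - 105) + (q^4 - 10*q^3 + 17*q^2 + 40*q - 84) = q^4 - 9*q^3 + 26*q^2 + 39*q - 189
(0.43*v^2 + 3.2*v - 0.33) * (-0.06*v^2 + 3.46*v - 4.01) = -0.0258*v^4 + 1.2958*v^3 + 9.3675*v^2 - 13.9738*v + 1.3233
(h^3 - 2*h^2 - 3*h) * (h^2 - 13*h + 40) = h^5 - 15*h^4 + 63*h^3 - 41*h^2 - 120*h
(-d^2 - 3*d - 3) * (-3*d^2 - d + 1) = 3*d^4 + 10*d^3 + 11*d^2 - 3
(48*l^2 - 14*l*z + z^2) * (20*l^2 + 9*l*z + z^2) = 960*l^4 + 152*l^3*z - 58*l^2*z^2 - 5*l*z^3 + z^4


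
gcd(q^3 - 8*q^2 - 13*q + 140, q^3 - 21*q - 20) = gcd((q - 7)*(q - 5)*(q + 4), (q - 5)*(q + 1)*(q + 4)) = q^2 - q - 20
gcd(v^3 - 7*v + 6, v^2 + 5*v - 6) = v - 1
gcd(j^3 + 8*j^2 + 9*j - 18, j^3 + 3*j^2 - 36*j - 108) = j^2 + 9*j + 18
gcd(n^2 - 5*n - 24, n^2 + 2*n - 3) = n + 3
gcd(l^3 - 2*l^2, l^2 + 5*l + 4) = 1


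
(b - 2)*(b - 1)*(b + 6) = b^3 + 3*b^2 - 16*b + 12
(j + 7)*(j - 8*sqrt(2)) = j^2 - 8*sqrt(2)*j + 7*j - 56*sqrt(2)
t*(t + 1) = t^2 + t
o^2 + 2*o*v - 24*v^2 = (o - 4*v)*(o + 6*v)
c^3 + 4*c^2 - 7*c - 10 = (c - 2)*(c + 1)*(c + 5)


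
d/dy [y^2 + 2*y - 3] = 2*y + 2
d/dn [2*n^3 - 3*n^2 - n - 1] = 6*n^2 - 6*n - 1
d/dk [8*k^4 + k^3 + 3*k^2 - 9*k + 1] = 32*k^3 + 3*k^2 + 6*k - 9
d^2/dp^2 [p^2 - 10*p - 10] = 2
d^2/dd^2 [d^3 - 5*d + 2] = 6*d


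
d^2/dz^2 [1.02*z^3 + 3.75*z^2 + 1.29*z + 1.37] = 6.12*z + 7.5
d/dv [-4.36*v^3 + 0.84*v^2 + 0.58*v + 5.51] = -13.08*v^2 + 1.68*v + 0.58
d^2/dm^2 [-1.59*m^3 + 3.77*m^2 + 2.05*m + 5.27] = 7.54 - 9.54*m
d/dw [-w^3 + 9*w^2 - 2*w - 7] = -3*w^2 + 18*w - 2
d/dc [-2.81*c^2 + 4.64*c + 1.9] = 4.64 - 5.62*c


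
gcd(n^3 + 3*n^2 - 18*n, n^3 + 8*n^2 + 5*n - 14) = 1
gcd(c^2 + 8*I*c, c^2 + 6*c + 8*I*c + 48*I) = c + 8*I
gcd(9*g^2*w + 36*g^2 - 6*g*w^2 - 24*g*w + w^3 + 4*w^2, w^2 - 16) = w + 4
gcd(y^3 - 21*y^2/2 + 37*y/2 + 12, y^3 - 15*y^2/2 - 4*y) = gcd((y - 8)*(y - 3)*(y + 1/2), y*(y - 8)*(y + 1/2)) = y^2 - 15*y/2 - 4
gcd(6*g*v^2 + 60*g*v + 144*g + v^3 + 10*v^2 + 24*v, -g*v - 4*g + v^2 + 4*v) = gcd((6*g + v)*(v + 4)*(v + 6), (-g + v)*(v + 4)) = v + 4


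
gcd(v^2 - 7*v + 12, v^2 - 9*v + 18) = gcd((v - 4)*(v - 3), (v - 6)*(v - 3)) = v - 3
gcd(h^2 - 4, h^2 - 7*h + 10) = h - 2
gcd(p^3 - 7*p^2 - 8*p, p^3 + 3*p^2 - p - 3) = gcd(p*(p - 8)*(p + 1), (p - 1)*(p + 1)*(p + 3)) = p + 1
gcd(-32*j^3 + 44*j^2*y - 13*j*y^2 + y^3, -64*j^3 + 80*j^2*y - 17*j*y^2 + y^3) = 8*j^2 - 9*j*y + y^2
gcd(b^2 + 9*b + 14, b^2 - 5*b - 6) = 1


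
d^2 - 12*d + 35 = (d - 7)*(d - 5)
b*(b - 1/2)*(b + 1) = b^3 + b^2/2 - b/2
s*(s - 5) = s^2 - 5*s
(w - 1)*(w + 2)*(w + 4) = w^3 + 5*w^2 + 2*w - 8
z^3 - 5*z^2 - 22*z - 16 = (z - 8)*(z + 1)*(z + 2)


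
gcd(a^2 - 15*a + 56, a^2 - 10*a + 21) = a - 7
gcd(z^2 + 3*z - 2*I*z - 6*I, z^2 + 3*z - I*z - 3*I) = z + 3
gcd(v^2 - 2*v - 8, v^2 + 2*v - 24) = v - 4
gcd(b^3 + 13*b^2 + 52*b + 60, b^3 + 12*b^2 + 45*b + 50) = b^2 + 7*b + 10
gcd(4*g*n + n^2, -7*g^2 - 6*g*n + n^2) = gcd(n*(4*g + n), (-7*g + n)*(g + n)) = 1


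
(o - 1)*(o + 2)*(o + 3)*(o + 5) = o^4 + 9*o^3 + 21*o^2 - o - 30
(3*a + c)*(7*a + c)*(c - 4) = 21*a^2*c - 84*a^2 + 10*a*c^2 - 40*a*c + c^3 - 4*c^2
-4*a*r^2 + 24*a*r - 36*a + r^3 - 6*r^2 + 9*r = (-4*a + r)*(r - 3)^2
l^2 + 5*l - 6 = (l - 1)*(l + 6)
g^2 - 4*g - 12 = (g - 6)*(g + 2)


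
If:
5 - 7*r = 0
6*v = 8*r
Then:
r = 5/7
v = 20/21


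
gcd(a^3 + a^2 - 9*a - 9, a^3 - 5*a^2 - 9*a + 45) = a^2 - 9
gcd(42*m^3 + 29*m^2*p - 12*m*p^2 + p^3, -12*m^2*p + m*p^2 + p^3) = 1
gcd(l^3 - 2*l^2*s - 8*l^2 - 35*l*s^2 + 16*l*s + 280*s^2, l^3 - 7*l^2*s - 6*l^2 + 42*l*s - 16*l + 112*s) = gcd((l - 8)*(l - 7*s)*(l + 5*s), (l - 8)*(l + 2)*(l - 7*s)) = -l^2 + 7*l*s + 8*l - 56*s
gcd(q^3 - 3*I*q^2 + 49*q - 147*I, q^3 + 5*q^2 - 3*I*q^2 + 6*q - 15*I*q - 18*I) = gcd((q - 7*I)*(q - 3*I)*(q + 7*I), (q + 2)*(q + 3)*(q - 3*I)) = q - 3*I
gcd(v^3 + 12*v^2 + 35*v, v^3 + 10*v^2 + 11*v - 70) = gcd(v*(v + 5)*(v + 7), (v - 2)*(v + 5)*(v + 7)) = v^2 + 12*v + 35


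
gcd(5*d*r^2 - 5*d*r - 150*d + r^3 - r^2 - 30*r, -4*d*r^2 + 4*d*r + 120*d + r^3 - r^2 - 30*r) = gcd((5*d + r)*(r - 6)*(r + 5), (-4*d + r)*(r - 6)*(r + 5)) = r^2 - r - 30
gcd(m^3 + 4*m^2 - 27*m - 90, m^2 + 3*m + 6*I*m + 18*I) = m + 3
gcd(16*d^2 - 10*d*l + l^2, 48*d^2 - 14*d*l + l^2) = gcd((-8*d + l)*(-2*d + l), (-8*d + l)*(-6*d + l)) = 8*d - l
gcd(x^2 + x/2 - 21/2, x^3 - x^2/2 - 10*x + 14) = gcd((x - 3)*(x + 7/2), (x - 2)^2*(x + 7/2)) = x + 7/2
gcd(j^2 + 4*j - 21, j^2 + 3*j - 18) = j - 3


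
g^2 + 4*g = g*(g + 4)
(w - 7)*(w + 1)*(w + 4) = w^3 - 2*w^2 - 31*w - 28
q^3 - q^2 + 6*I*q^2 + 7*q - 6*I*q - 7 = (q - 1)*(q - I)*(q + 7*I)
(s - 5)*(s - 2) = s^2 - 7*s + 10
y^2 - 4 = (y - 2)*(y + 2)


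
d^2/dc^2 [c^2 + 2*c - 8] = 2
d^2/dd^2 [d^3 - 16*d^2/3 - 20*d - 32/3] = 6*d - 32/3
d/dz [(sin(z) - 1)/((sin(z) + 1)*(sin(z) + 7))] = (-sin(z)^2 + 2*sin(z) + 15)*cos(z)/((sin(z) + 1)^2*(sin(z) + 7)^2)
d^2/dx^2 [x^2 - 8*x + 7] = 2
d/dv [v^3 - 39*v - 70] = 3*v^2 - 39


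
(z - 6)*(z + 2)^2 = z^3 - 2*z^2 - 20*z - 24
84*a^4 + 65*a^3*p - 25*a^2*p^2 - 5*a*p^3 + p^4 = (-7*a + p)*(-3*a + p)*(a + p)*(4*a + p)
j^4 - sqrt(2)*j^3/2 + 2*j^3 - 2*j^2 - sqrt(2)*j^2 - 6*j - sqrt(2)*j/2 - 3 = (j + 1)^2*(j - 3*sqrt(2)/2)*(j + sqrt(2))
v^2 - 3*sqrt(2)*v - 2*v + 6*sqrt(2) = (v - 2)*(v - 3*sqrt(2))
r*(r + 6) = r^2 + 6*r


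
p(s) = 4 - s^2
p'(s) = -2*s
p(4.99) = -20.90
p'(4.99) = -9.98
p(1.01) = 2.98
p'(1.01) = -2.02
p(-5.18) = -22.83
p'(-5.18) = 10.36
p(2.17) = -0.71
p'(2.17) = -4.34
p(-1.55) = 1.60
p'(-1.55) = 3.10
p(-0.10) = 3.99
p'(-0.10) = 0.20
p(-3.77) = -10.21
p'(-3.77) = 7.54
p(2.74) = -3.51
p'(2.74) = -5.48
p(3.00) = -5.00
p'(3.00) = -6.00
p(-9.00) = -77.00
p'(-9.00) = 18.00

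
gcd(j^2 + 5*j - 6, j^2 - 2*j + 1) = j - 1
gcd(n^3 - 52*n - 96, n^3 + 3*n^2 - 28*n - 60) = n^2 + 8*n + 12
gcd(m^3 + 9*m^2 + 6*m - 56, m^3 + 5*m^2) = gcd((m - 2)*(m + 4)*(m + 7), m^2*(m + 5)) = 1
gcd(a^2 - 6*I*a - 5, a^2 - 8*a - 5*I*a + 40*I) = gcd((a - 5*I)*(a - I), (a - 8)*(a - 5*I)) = a - 5*I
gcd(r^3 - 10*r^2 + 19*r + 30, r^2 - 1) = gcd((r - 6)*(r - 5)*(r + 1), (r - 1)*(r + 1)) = r + 1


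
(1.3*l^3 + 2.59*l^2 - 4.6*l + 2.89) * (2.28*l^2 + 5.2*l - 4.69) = 2.964*l^5 + 12.6652*l^4 - 3.117*l^3 - 29.4779*l^2 + 36.602*l - 13.5541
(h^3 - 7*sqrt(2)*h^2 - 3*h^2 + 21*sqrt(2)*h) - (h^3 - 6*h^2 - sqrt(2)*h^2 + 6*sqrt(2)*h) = -6*sqrt(2)*h^2 + 3*h^2 + 15*sqrt(2)*h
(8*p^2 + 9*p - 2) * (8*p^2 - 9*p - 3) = 64*p^4 - 121*p^2 - 9*p + 6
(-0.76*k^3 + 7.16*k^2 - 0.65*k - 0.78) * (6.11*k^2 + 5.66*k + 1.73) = -4.6436*k^5 + 39.446*k^4 + 35.2393*k^3 + 3.942*k^2 - 5.5393*k - 1.3494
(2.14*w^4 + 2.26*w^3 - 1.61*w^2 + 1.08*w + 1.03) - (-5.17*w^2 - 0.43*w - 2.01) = 2.14*w^4 + 2.26*w^3 + 3.56*w^2 + 1.51*w + 3.04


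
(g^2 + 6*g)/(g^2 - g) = (g + 6)/(g - 1)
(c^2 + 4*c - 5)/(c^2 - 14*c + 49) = (c^2 + 4*c - 5)/(c^2 - 14*c + 49)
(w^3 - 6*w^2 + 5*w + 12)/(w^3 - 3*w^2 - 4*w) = (w - 3)/w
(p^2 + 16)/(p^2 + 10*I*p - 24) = (p - 4*I)/(p + 6*I)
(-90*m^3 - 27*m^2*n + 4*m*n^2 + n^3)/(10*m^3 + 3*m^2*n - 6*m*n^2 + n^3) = (-18*m^2 - 9*m*n - n^2)/(2*m^2 + m*n - n^2)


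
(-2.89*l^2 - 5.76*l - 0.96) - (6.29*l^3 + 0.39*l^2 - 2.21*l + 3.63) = -6.29*l^3 - 3.28*l^2 - 3.55*l - 4.59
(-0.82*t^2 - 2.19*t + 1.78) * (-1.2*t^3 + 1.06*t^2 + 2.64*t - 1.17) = 0.984*t^5 + 1.7588*t^4 - 6.6222*t^3 - 2.9354*t^2 + 7.2615*t - 2.0826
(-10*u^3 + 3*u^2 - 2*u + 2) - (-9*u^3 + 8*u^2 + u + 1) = -u^3 - 5*u^2 - 3*u + 1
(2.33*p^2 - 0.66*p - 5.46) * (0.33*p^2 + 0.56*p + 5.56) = 0.7689*p^4 + 1.087*p^3 + 10.7834*p^2 - 6.7272*p - 30.3576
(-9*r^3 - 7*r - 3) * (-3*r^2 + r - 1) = 27*r^5 - 9*r^4 + 30*r^3 + 2*r^2 + 4*r + 3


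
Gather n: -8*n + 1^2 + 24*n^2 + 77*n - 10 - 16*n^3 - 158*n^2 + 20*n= -16*n^3 - 134*n^2 + 89*n - 9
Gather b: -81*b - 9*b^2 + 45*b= -9*b^2 - 36*b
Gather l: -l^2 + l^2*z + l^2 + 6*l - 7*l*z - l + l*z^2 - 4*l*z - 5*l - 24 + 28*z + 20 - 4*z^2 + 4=l^2*z + l*(z^2 - 11*z) - 4*z^2 + 28*z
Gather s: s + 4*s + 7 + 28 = 5*s + 35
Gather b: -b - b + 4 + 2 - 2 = 4 - 2*b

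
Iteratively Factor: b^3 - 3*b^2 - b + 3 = (b - 1)*(b^2 - 2*b - 3) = (b - 3)*(b - 1)*(b + 1)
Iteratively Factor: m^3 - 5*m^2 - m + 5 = (m - 5)*(m^2 - 1) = (m - 5)*(m - 1)*(m + 1)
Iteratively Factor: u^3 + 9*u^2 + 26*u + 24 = (u + 3)*(u^2 + 6*u + 8) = (u + 2)*(u + 3)*(u + 4)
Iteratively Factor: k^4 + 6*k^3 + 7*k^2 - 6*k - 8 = (k + 2)*(k^3 + 4*k^2 - k - 4) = (k - 1)*(k + 2)*(k^2 + 5*k + 4) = (k - 1)*(k + 1)*(k + 2)*(k + 4)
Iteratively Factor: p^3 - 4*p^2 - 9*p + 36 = (p + 3)*(p^2 - 7*p + 12) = (p - 4)*(p + 3)*(p - 3)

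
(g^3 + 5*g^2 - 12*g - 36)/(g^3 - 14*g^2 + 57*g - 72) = (g^2 + 8*g + 12)/(g^2 - 11*g + 24)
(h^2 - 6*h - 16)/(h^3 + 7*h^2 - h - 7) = (h^2 - 6*h - 16)/(h^3 + 7*h^2 - h - 7)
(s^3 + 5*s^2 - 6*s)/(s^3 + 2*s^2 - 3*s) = (s + 6)/(s + 3)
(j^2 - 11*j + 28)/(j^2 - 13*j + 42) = (j - 4)/(j - 6)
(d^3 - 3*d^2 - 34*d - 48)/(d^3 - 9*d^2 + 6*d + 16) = (d^2 + 5*d + 6)/(d^2 - d - 2)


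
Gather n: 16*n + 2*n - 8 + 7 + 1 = 18*n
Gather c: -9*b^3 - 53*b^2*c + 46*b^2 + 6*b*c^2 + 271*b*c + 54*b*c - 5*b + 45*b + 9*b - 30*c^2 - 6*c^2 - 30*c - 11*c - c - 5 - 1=-9*b^3 + 46*b^2 + 49*b + c^2*(6*b - 36) + c*(-53*b^2 + 325*b - 42) - 6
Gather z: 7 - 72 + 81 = 16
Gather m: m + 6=m + 6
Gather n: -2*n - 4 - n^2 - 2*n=-n^2 - 4*n - 4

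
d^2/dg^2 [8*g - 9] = 0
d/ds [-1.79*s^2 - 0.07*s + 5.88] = -3.58*s - 0.07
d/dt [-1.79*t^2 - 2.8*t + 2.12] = -3.58*t - 2.8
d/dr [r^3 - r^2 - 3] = r*(3*r - 2)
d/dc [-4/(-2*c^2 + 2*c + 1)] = 8*(1 - 2*c)/(-2*c^2 + 2*c + 1)^2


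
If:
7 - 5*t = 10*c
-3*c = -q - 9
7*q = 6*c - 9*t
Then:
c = -84/5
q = -297/5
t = 35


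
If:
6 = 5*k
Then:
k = 6/5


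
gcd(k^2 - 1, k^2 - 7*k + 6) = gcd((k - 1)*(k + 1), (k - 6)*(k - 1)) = k - 1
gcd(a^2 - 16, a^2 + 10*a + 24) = a + 4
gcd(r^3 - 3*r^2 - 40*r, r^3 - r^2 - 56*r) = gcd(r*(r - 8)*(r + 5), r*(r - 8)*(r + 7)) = r^2 - 8*r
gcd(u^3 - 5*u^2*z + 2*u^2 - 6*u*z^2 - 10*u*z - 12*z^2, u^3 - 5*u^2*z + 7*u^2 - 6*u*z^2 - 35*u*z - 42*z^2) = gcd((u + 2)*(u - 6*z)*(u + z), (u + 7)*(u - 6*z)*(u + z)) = -u^2 + 5*u*z + 6*z^2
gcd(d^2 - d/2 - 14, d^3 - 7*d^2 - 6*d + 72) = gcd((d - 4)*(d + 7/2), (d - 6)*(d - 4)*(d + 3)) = d - 4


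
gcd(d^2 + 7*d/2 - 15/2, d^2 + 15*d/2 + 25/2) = d + 5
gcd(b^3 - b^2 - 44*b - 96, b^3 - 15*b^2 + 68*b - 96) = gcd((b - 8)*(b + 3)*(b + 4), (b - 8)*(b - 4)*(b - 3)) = b - 8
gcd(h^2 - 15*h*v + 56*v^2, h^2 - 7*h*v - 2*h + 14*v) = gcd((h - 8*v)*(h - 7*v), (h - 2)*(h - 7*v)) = -h + 7*v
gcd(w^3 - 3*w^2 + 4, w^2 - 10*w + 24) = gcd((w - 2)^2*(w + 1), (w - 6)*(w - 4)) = 1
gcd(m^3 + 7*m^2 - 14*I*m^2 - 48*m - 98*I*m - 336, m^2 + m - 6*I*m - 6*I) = m - 6*I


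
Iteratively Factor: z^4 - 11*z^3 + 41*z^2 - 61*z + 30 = (z - 1)*(z^3 - 10*z^2 + 31*z - 30) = (z - 5)*(z - 1)*(z^2 - 5*z + 6) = (z - 5)*(z - 2)*(z - 1)*(z - 3)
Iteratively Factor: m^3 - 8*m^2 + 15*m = (m - 3)*(m^2 - 5*m) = (m - 5)*(m - 3)*(m)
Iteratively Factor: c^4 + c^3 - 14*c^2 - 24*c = (c + 3)*(c^3 - 2*c^2 - 8*c) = c*(c + 3)*(c^2 - 2*c - 8) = c*(c - 4)*(c + 3)*(c + 2)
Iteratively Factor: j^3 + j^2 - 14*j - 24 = (j + 2)*(j^2 - j - 12) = (j - 4)*(j + 2)*(j + 3)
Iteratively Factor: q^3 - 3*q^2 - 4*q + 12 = (q - 2)*(q^2 - q - 6) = (q - 3)*(q - 2)*(q + 2)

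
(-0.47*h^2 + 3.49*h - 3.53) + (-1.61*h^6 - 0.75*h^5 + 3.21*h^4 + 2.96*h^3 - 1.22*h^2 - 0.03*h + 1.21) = -1.61*h^6 - 0.75*h^5 + 3.21*h^4 + 2.96*h^3 - 1.69*h^2 + 3.46*h - 2.32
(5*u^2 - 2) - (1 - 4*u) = 5*u^2 + 4*u - 3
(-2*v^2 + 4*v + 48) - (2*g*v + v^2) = -2*g*v - 3*v^2 + 4*v + 48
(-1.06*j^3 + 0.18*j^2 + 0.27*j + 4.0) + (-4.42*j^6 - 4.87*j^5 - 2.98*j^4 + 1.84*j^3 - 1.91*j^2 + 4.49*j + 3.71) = -4.42*j^6 - 4.87*j^5 - 2.98*j^4 + 0.78*j^3 - 1.73*j^2 + 4.76*j + 7.71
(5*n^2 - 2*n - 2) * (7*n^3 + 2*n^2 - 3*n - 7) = 35*n^5 - 4*n^4 - 33*n^3 - 33*n^2 + 20*n + 14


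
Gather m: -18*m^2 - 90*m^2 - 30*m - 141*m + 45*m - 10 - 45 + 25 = -108*m^2 - 126*m - 30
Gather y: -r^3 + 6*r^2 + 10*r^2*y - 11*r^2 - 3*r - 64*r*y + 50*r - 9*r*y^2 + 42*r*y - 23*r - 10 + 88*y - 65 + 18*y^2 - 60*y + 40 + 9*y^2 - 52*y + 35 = -r^3 - 5*r^2 + 24*r + y^2*(27 - 9*r) + y*(10*r^2 - 22*r - 24)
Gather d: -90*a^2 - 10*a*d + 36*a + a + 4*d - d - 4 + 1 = -90*a^2 + 37*a + d*(3 - 10*a) - 3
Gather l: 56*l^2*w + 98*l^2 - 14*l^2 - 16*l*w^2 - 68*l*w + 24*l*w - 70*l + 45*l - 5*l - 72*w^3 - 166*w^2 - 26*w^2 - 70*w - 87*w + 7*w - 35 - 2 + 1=l^2*(56*w + 84) + l*(-16*w^2 - 44*w - 30) - 72*w^3 - 192*w^2 - 150*w - 36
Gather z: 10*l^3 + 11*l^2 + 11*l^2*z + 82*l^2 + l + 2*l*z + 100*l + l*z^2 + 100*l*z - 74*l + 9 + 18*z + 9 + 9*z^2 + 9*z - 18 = 10*l^3 + 93*l^2 + 27*l + z^2*(l + 9) + z*(11*l^2 + 102*l + 27)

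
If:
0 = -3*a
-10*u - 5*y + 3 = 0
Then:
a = 0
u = 3/10 - y/2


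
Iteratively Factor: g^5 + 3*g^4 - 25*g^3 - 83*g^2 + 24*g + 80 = (g + 4)*(g^4 - g^3 - 21*g^2 + g + 20) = (g - 5)*(g + 4)*(g^3 + 4*g^2 - g - 4) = (g - 5)*(g - 1)*(g + 4)*(g^2 + 5*g + 4) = (g - 5)*(g - 1)*(g + 4)^2*(g + 1)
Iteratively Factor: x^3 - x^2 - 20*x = (x + 4)*(x^2 - 5*x) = (x - 5)*(x + 4)*(x)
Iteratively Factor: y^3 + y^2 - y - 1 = (y + 1)*(y^2 - 1) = (y - 1)*(y + 1)*(y + 1)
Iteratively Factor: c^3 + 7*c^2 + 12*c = (c)*(c^2 + 7*c + 12) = c*(c + 3)*(c + 4)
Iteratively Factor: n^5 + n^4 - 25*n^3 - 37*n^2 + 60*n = (n + 4)*(n^4 - 3*n^3 - 13*n^2 + 15*n) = n*(n + 4)*(n^3 - 3*n^2 - 13*n + 15) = n*(n - 1)*(n + 4)*(n^2 - 2*n - 15) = n*(n - 1)*(n + 3)*(n + 4)*(n - 5)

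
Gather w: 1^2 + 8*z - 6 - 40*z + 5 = -32*z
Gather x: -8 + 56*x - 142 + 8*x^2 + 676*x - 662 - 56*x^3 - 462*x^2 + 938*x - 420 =-56*x^3 - 454*x^2 + 1670*x - 1232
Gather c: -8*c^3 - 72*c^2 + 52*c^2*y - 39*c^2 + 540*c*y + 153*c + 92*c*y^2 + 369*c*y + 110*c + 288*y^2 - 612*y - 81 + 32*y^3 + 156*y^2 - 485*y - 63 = -8*c^3 + c^2*(52*y - 111) + c*(92*y^2 + 909*y + 263) + 32*y^3 + 444*y^2 - 1097*y - 144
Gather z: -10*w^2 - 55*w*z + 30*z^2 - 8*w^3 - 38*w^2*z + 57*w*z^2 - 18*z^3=-8*w^3 - 10*w^2 - 18*z^3 + z^2*(57*w + 30) + z*(-38*w^2 - 55*w)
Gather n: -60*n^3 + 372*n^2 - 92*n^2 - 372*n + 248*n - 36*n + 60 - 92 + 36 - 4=-60*n^3 + 280*n^2 - 160*n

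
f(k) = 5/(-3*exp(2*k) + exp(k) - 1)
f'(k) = 5*(6*exp(2*k) - exp(k))/(-3*exp(2*k) + exp(k) - 1)^2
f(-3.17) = -5.19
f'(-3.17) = -0.17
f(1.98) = -0.03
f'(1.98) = 0.07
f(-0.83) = -4.41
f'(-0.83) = 2.74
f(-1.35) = -5.31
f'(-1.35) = 0.81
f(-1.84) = -5.45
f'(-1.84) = -0.04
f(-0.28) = -2.55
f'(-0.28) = 3.48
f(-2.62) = -5.30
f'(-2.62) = -0.23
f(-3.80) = -5.11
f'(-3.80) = -0.10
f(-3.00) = -5.22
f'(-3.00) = -0.19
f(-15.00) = -5.00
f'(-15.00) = 0.00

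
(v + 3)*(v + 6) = v^2 + 9*v + 18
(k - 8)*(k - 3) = k^2 - 11*k + 24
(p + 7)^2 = p^2 + 14*p + 49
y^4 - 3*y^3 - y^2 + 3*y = y*(y - 3)*(y - 1)*(y + 1)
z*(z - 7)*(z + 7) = z^3 - 49*z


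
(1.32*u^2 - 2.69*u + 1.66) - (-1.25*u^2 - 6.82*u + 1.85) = 2.57*u^2 + 4.13*u - 0.19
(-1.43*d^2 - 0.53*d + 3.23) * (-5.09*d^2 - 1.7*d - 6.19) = 7.2787*d^4 + 5.1287*d^3 - 6.688*d^2 - 2.2103*d - 19.9937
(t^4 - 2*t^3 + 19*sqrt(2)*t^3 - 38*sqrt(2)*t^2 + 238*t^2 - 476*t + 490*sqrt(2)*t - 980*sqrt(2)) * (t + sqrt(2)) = t^5 - 2*t^4 + 20*sqrt(2)*t^4 - 40*sqrt(2)*t^3 + 276*t^3 - 552*t^2 + 728*sqrt(2)*t^2 - 1456*sqrt(2)*t + 980*t - 1960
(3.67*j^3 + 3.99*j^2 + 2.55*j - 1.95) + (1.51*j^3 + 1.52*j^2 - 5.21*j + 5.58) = 5.18*j^3 + 5.51*j^2 - 2.66*j + 3.63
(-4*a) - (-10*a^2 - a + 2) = 10*a^2 - 3*a - 2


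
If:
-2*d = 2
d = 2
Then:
No Solution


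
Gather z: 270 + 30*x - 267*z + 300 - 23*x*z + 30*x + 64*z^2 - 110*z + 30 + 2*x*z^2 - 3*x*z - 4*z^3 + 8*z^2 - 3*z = 60*x - 4*z^3 + z^2*(2*x + 72) + z*(-26*x - 380) + 600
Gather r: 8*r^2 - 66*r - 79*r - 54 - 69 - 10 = 8*r^2 - 145*r - 133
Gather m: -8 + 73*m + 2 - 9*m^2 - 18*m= -9*m^2 + 55*m - 6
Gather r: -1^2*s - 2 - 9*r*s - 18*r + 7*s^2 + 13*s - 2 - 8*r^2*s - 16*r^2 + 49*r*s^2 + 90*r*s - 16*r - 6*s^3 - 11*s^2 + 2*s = r^2*(-8*s - 16) + r*(49*s^2 + 81*s - 34) - 6*s^3 - 4*s^2 + 14*s - 4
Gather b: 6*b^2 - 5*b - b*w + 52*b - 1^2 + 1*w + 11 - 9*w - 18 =6*b^2 + b*(47 - w) - 8*w - 8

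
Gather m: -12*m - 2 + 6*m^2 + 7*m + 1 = 6*m^2 - 5*m - 1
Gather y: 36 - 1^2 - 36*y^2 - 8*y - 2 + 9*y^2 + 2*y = -27*y^2 - 6*y + 33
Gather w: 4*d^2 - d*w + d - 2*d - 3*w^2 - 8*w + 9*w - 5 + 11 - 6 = 4*d^2 - d - 3*w^2 + w*(1 - d)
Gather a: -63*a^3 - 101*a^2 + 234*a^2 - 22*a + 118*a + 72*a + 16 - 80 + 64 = -63*a^3 + 133*a^2 + 168*a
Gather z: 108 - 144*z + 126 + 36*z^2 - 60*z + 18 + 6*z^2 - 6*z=42*z^2 - 210*z + 252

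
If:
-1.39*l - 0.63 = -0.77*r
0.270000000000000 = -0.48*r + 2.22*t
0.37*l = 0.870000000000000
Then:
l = 2.35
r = 5.06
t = 1.22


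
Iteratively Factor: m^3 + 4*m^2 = (m)*(m^2 + 4*m) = m^2*(m + 4)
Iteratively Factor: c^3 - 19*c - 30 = (c + 3)*(c^2 - 3*c - 10) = (c - 5)*(c + 3)*(c + 2)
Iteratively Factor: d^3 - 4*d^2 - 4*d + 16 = (d + 2)*(d^2 - 6*d + 8) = (d - 4)*(d + 2)*(d - 2)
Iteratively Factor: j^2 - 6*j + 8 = (j - 2)*(j - 4)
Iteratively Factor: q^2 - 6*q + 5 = (q - 1)*(q - 5)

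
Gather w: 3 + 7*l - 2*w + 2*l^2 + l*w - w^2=2*l^2 + 7*l - w^2 + w*(l - 2) + 3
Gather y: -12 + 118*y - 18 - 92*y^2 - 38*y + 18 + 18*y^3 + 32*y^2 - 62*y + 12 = 18*y^3 - 60*y^2 + 18*y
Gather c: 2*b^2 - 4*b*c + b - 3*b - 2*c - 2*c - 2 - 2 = 2*b^2 - 2*b + c*(-4*b - 4) - 4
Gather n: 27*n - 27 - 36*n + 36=9 - 9*n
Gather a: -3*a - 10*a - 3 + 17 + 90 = 104 - 13*a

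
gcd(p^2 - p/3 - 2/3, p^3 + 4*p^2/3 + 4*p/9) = p + 2/3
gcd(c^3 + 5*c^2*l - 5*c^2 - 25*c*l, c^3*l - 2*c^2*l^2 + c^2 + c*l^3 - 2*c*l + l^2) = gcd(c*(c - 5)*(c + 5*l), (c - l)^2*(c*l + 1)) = 1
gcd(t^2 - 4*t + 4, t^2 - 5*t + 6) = t - 2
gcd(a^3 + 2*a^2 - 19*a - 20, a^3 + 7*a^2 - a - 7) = a + 1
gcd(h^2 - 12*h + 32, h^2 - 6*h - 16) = h - 8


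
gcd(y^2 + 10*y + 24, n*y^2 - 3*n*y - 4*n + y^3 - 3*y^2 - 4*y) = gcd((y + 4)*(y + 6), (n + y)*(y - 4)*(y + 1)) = 1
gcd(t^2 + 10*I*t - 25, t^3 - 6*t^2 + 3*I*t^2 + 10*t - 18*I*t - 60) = t + 5*I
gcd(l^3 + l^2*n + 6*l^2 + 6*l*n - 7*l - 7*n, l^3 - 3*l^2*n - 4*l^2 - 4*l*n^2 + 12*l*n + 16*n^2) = l + n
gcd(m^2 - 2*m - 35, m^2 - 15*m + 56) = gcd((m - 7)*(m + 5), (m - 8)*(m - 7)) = m - 7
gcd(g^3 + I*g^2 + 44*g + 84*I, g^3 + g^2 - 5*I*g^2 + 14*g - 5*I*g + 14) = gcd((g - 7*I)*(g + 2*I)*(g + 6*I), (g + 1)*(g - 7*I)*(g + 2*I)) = g^2 - 5*I*g + 14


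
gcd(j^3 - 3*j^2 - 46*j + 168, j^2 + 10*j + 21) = j + 7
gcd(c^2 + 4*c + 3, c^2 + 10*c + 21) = c + 3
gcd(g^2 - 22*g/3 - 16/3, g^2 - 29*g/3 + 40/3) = g - 8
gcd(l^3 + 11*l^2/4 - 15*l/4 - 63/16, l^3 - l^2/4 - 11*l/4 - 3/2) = l + 3/4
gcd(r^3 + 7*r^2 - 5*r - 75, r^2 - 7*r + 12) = r - 3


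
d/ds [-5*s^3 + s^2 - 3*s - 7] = -15*s^2 + 2*s - 3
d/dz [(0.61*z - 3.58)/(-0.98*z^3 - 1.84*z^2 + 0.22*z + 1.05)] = (1.1956*z^3 - 9.4028*z^2 - 13.1744*z + 1.4281)/(0.9604*z^6 + 3.6064*z^5 + 2.9544*z^4 - 2.8676*z^3 - 3.8156*z^2 + 0.462*z + 1.1025)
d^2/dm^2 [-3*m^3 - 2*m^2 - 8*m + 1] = -18*m - 4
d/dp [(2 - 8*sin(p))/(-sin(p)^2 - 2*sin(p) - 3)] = 4*(sin(p) + cos(2*p) + 6)*cos(p)/(sin(p)^2 + 2*sin(p) + 3)^2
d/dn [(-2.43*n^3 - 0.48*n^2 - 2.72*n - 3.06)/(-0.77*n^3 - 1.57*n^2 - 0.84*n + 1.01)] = (3.4455*n^4 - 0.106400000000001*n^3 - 18.2987*n^2 - 10.578*n - 5.3176)/(0.5929*n^6 + 2.4178*n^5 + 3.7585*n^4 + 1.0822*n^3 - 2.4658*n^2 - 1.6968*n + 1.0201)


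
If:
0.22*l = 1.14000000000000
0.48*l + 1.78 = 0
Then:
No Solution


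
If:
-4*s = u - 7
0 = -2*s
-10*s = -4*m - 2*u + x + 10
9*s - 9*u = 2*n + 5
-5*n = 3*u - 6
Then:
No Solution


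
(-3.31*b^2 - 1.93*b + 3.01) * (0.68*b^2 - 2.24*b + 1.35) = -2.2508*b^4 + 6.102*b^3 + 1.9015*b^2 - 9.3479*b + 4.0635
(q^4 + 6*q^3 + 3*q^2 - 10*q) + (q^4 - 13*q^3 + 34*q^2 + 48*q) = 2*q^4 - 7*q^3 + 37*q^2 + 38*q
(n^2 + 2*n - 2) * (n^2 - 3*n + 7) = n^4 - n^3 - n^2 + 20*n - 14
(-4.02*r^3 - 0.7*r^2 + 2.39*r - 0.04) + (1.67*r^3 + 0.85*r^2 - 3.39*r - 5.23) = -2.35*r^3 + 0.15*r^2 - 1.0*r - 5.27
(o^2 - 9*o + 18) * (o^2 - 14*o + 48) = o^4 - 23*o^3 + 192*o^2 - 684*o + 864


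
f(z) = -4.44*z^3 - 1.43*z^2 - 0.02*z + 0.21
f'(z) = -13.32*z^2 - 2.86*z - 0.02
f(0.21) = 0.10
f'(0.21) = -1.21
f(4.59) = -459.37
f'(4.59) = -293.77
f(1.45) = -16.36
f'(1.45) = -32.17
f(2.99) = -131.32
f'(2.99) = -127.65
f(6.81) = -1468.49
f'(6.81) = -637.23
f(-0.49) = 0.40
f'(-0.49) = -1.82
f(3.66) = -236.70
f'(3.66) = -188.92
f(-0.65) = 0.84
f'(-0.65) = -3.79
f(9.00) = -3352.56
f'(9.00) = -1104.68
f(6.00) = -1010.43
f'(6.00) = -496.70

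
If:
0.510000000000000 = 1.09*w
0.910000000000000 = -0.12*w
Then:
No Solution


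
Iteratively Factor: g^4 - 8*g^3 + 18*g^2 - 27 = (g + 1)*(g^3 - 9*g^2 + 27*g - 27) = (g - 3)*(g + 1)*(g^2 - 6*g + 9) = (g - 3)^2*(g + 1)*(g - 3)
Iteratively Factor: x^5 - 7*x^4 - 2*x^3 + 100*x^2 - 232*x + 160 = (x - 2)*(x^4 - 5*x^3 - 12*x^2 + 76*x - 80) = (x - 5)*(x - 2)*(x^3 - 12*x + 16) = (x - 5)*(x - 2)^2*(x^2 + 2*x - 8) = (x - 5)*(x - 2)^2*(x + 4)*(x - 2)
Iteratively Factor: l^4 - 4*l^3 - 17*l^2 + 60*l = (l - 5)*(l^3 + l^2 - 12*l) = l*(l - 5)*(l^2 + l - 12) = l*(l - 5)*(l - 3)*(l + 4)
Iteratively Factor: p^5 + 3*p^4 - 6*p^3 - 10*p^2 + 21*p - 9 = (p - 1)*(p^4 + 4*p^3 - 2*p^2 - 12*p + 9) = (p - 1)^2*(p^3 + 5*p^2 + 3*p - 9) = (p - 1)^3*(p^2 + 6*p + 9) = (p - 1)^3*(p + 3)*(p + 3)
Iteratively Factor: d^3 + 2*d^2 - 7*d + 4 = (d + 4)*(d^2 - 2*d + 1) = (d - 1)*(d + 4)*(d - 1)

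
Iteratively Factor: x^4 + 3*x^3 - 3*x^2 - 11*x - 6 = (x + 1)*(x^3 + 2*x^2 - 5*x - 6) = (x + 1)*(x + 3)*(x^2 - x - 2) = (x - 2)*(x + 1)*(x + 3)*(x + 1)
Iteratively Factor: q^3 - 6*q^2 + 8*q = (q)*(q^2 - 6*q + 8) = q*(q - 2)*(q - 4)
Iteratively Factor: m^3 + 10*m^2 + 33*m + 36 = (m + 3)*(m^2 + 7*m + 12) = (m + 3)*(m + 4)*(m + 3)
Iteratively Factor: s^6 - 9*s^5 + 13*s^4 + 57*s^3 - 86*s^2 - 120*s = (s + 2)*(s^5 - 11*s^4 + 35*s^3 - 13*s^2 - 60*s) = (s - 4)*(s + 2)*(s^4 - 7*s^3 + 7*s^2 + 15*s) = s*(s - 4)*(s + 2)*(s^3 - 7*s^2 + 7*s + 15) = s*(s - 5)*(s - 4)*(s + 2)*(s^2 - 2*s - 3) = s*(s - 5)*(s - 4)*(s + 1)*(s + 2)*(s - 3)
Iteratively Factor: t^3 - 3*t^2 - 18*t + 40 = (t - 5)*(t^2 + 2*t - 8) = (t - 5)*(t + 4)*(t - 2)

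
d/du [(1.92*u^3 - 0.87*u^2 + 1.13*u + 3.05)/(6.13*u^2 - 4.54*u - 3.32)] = (11.7696*u^4 - 17.4336*u^3 - 22.1003*u^2 - 31.6162*u + 10.0954)/(37.5769*u^4 - 55.6604*u^3 - 20.0916*u^2 + 30.1456*u + 11.0224)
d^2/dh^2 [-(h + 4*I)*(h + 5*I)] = -2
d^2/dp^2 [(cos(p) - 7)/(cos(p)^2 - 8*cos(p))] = (-(cos(p) - 8)^2*cos(p)^3 + 2*(cos(p) - 8)*(28*cos(p) - 13*cos(2*p) + cos(3*p) + 2)*cos(p) + 8*(cos(p) - 7)*(cos(p) - 4)^2*sin(p)^2)/((cos(p) - 8)^3*cos(p)^3)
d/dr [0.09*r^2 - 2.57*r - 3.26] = 0.18*r - 2.57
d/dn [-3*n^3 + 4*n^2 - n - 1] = -9*n^2 + 8*n - 1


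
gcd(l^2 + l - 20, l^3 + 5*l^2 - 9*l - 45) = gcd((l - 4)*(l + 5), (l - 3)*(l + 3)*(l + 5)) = l + 5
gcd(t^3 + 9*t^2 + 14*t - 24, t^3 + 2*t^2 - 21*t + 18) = t^2 + 5*t - 6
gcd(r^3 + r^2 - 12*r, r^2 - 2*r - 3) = r - 3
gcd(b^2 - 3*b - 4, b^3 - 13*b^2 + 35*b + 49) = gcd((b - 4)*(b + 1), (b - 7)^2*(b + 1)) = b + 1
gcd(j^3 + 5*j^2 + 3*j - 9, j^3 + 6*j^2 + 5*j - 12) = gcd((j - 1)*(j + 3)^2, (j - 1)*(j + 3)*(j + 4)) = j^2 + 2*j - 3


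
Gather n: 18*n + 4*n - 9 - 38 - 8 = 22*n - 55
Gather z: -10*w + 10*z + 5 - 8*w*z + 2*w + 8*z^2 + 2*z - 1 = -8*w + 8*z^2 + z*(12 - 8*w) + 4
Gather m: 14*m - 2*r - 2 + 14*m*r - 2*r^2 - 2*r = m*(14*r + 14) - 2*r^2 - 4*r - 2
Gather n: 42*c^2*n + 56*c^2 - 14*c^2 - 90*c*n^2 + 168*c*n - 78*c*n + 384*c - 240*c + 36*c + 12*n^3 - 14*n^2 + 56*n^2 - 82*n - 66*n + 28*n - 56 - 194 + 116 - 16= 42*c^2 + 180*c + 12*n^3 + n^2*(42 - 90*c) + n*(42*c^2 + 90*c - 120) - 150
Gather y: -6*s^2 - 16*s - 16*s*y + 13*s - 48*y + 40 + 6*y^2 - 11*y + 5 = -6*s^2 - 3*s + 6*y^2 + y*(-16*s - 59) + 45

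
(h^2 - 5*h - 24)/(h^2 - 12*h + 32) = (h + 3)/(h - 4)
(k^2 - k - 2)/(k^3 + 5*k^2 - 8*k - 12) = 1/(k + 6)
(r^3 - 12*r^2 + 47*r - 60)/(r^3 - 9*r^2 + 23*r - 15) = (r - 4)/(r - 1)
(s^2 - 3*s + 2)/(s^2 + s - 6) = (s - 1)/(s + 3)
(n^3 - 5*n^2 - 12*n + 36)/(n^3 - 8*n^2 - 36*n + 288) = (n^2 + n - 6)/(n^2 - 2*n - 48)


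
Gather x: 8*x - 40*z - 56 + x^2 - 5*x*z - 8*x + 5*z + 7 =x^2 - 5*x*z - 35*z - 49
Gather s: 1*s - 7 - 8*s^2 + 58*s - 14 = -8*s^2 + 59*s - 21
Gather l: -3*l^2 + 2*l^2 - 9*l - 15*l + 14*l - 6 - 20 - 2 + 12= -l^2 - 10*l - 16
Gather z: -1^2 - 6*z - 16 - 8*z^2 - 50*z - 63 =-8*z^2 - 56*z - 80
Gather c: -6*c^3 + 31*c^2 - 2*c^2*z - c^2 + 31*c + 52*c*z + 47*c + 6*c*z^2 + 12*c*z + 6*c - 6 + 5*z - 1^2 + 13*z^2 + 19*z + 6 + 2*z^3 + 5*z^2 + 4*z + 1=-6*c^3 + c^2*(30 - 2*z) + c*(6*z^2 + 64*z + 84) + 2*z^3 + 18*z^2 + 28*z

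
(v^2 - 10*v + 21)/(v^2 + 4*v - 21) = (v - 7)/(v + 7)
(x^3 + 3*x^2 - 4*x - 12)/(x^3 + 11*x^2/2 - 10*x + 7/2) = 2*(x^3 + 3*x^2 - 4*x - 12)/(2*x^3 + 11*x^2 - 20*x + 7)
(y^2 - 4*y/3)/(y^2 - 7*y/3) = (3*y - 4)/(3*y - 7)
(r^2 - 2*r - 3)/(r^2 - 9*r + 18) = (r + 1)/(r - 6)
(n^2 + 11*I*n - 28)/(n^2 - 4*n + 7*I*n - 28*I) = (n + 4*I)/(n - 4)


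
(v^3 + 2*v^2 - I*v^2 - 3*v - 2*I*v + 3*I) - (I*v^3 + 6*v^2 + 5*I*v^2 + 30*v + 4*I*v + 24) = v^3 - I*v^3 - 4*v^2 - 6*I*v^2 - 33*v - 6*I*v - 24 + 3*I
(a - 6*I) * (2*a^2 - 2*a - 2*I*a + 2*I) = 2*a^3 - 2*a^2 - 14*I*a^2 - 12*a + 14*I*a + 12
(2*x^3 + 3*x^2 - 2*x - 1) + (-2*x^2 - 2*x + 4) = 2*x^3 + x^2 - 4*x + 3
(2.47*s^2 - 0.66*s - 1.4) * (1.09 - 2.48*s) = -6.1256*s^3 + 4.3291*s^2 + 2.7526*s - 1.526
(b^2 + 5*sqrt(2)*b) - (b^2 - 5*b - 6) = 5*b + 5*sqrt(2)*b + 6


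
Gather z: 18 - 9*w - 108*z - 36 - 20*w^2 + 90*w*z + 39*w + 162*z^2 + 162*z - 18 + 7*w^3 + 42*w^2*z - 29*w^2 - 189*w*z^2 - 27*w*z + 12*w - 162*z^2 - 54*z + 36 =7*w^3 - 49*w^2 - 189*w*z^2 + 42*w + z*(42*w^2 + 63*w)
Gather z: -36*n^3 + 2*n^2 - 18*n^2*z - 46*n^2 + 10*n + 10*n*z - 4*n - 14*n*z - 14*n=-36*n^3 - 44*n^2 - 8*n + z*(-18*n^2 - 4*n)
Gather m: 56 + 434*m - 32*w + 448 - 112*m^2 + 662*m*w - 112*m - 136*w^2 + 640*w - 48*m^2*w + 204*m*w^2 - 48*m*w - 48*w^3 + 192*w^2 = m^2*(-48*w - 112) + m*(204*w^2 + 614*w + 322) - 48*w^3 + 56*w^2 + 608*w + 504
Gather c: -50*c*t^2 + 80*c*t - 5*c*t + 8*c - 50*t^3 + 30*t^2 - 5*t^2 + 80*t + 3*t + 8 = c*(-50*t^2 + 75*t + 8) - 50*t^3 + 25*t^2 + 83*t + 8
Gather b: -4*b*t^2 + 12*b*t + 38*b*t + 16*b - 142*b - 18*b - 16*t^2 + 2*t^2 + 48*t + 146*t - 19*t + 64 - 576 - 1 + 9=b*(-4*t^2 + 50*t - 144) - 14*t^2 + 175*t - 504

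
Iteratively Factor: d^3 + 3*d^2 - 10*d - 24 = (d + 2)*(d^2 + d - 12) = (d - 3)*(d + 2)*(d + 4)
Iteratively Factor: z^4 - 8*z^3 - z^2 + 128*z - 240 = (z - 3)*(z^3 - 5*z^2 - 16*z + 80) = (z - 4)*(z - 3)*(z^2 - z - 20) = (z - 4)*(z - 3)*(z + 4)*(z - 5)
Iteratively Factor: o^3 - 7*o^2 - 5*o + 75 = (o + 3)*(o^2 - 10*o + 25) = (o - 5)*(o + 3)*(o - 5)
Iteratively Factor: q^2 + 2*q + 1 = (q + 1)*(q + 1)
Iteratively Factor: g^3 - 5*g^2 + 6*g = (g - 2)*(g^2 - 3*g) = g*(g - 2)*(g - 3)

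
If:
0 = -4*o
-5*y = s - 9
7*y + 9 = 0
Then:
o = 0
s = 108/7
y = -9/7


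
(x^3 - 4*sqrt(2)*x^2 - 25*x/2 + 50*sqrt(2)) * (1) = x^3 - 4*sqrt(2)*x^2 - 25*x/2 + 50*sqrt(2)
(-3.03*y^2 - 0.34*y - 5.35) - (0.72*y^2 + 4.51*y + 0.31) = -3.75*y^2 - 4.85*y - 5.66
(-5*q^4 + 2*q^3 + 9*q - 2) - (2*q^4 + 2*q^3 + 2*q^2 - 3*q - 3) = -7*q^4 - 2*q^2 + 12*q + 1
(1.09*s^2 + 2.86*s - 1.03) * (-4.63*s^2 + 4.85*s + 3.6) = -5.0467*s^4 - 7.9553*s^3 + 22.5639*s^2 + 5.3005*s - 3.708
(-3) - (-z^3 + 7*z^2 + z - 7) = z^3 - 7*z^2 - z + 4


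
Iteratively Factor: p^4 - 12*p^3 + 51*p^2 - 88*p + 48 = (p - 4)*(p^3 - 8*p^2 + 19*p - 12) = (p - 4)^2*(p^2 - 4*p + 3) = (p - 4)^2*(p - 1)*(p - 3)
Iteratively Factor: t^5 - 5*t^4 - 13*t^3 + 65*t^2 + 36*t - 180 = (t - 2)*(t^4 - 3*t^3 - 19*t^2 + 27*t + 90) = (t - 2)*(t + 3)*(t^3 - 6*t^2 - t + 30) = (t - 2)*(t + 2)*(t + 3)*(t^2 - 8*t + 15) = (t - 5)*(t - 2)*(t + 2)*(t + 3)*(t - 3)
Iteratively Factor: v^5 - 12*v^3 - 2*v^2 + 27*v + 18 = (v - 2)*(v^4 + 2*v^3 - 8*v^2 - 18*v - 9) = (v - 2)*(v + 1)*(v^3 + v^2 - 9*v - 9) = (v - 3)*(v - 2)*(v + 1)*(v^2 + 4*v + 3) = (v - 3)*(v - 2)*(v + 1)^2*(v + 3)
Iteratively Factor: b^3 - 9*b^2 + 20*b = (b - 4)*(b^2 - 5*b) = b*(b - 4)*(b - 5)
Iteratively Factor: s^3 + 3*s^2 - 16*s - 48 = (s + 3)*(s^2 - 16) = (s + 3)*(s + 4)*(s - 4)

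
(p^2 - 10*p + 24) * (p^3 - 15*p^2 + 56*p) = p^5 - 25*p^4 + 230*p^3 - 920*p^2 + 1344*p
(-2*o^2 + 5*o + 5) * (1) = -2*o^2 + 5*o + 5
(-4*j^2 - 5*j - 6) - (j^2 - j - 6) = -5*j^2 - 4*j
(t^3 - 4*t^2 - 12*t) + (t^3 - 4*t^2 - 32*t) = 2*t^3 - 8*t^2 - 44*t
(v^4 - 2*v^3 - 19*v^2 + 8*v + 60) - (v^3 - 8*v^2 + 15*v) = v^4 - 3*v^3 - 11*v^2 - 7*v + 60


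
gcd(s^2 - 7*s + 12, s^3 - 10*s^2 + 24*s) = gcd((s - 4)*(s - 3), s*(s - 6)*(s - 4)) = s - 4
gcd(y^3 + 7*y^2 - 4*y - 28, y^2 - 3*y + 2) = y - 2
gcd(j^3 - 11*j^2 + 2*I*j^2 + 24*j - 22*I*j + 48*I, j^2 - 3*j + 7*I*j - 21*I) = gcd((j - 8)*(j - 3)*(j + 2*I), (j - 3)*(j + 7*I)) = j - 3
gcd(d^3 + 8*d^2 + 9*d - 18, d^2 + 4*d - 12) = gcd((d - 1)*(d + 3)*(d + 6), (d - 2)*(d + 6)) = d + 6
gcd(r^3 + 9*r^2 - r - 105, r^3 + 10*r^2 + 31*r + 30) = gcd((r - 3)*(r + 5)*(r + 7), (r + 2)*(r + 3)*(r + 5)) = r + 5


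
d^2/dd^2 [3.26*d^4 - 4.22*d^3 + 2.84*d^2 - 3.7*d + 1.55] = 39.12*d^2 - 25.32*d + 5.68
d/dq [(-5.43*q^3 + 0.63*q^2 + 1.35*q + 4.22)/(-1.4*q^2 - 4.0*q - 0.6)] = (7.602*q^4 + 43.44*q^3 + 9.144*q^2 + 11.06*q + 16.07)/(1.96*q^4 + 11.2*q^3 + 17.68*q^2 + 4.8*q + 0.36)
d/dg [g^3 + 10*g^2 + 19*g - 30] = 3*g^2 + 20*g + 19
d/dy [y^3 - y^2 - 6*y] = 3*y^2 - 2*y - 6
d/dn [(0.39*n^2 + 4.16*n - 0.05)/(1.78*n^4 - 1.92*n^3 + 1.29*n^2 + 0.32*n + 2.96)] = (-1.3884*n^5 - 21.4656*n^4 + 16.3304*n^3 - 5.5296*n^2 + 2.4378*n + 12.3296)/(3.1684*n^8 - 6.8352*n^7 + 8.2788*n^6 - 3.8144*n^5 + 10.9729*n^4 - 10.5408*n^3 + 7.7392*n^2 + 1.8944*n + 8.7616)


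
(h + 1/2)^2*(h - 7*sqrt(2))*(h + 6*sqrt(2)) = h^4 - sqrt(2)*h^3 + h^3 - 335*h^2/4 - sqrt(2)*h^2 - 84*h - sqrt(2)*h/4 - 21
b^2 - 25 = (b - 5)*(b + 5)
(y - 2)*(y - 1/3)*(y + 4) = y^3 + 5*y^2/3 - 26*y/3 + 8/3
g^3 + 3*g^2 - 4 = (g - 1)*(g + 2)^2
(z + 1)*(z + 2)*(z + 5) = z^3 + 8*z^2 + 17*z + 10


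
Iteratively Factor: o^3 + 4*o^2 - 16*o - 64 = (o - 4)*(o^2 + 8*o + 16) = (o - 4)*(o + 4)*(o + 4)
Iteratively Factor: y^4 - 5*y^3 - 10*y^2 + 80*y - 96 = (y + 4)*(y^3 - 9*y^2 + 26*y - 24) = (y - 4)*(y + 4)*(y^2 - 5*y + 6) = (y - 4)*(y - 2)*(y + 4)*(y - 3)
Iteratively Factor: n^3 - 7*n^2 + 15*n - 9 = (n - 3)*(n^2 - 4*n + 3) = (n - 3)^2*(n - 1)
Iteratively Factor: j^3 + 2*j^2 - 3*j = (j - 1)*(j^2 + 3*j) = (j - 1)*(j + 3)*(j)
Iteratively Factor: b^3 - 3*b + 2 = (b + 2)*(b^2 - 2*b + 1) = (b - 1)*(b + 2)*(b - 1)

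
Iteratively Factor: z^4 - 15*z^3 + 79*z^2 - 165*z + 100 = (z - 1)*(z^3 - 14*z^2 + 65*z - 100) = (z - 5)*(z - 1)*(z^2 - 9*z + 20) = (z - 5)^2*(z - 1)*(z - 4)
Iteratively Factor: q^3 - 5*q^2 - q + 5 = (q + 1)*(q^2 - 6*q + 5) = (q - 1)*(q + 1)*(q - 5)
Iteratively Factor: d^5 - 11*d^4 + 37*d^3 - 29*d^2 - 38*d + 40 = (d - 4)*(d^4 - 7*d^3 + 9*d^2 + 7*d - 10) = (d - 4)*(d - 1)*(d^3 - 6*d^2 + 3*d + 10) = (d - 5)*(d - 4)*(d - 1)*(d^2 - d - 2) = (d - 5)*(d - 4)*(d - 1)*(d + 1)*(d - 2)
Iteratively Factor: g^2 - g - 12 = (g - 4)*(g + 3)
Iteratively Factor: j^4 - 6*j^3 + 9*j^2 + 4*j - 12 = (j - 2)*(j^3 - 4*j^2 + j + 6) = (j - 3)*(j - 2)*(j^2 - j - 2) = (j - 3)*(j - 2)^2*(j + 1)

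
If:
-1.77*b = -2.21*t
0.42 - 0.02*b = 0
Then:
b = 21.00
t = 16.82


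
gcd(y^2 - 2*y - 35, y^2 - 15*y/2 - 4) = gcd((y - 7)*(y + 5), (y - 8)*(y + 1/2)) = 1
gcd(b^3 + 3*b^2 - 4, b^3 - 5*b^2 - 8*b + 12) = b^2 + b - 2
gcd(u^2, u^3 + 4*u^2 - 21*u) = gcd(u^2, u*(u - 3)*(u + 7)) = u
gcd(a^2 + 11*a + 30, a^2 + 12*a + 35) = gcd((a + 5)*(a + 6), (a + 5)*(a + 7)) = a + 5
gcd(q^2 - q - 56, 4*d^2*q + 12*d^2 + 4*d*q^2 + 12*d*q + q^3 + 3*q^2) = 1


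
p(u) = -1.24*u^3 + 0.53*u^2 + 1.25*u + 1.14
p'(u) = -3.72*u^2 + 1.06*u + 1.25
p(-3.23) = 44.42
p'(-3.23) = -40.98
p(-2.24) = 14.94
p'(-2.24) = -19.79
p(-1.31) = 3.20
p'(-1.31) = -6.52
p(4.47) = -93.43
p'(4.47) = -68.34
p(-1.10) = 2.06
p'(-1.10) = -4.42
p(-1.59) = 5.48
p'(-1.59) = -9.84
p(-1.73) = 6.98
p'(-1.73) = -11.72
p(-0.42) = 0.80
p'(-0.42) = 0.15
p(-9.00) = 936.78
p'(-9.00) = -309.61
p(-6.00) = 280.56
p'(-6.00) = -139.03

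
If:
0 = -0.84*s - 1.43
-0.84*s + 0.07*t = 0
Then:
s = -1.70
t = -20.43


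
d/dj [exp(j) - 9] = exp(j)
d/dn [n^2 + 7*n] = 2*n + 7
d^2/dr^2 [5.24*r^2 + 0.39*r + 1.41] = 10.4800000000000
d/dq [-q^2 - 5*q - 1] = -2*q - 5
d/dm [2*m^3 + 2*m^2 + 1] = 2*m*(3*m + 2)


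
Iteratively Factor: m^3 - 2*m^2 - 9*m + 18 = (m - 2)*(m^2 - 9) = (m - 2)*(m + 3)*(m - 3)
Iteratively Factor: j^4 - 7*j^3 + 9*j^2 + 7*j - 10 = (j - 1)*(j^3 - 6*j^2 + 3*j + 10) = (j - 2)*(j - 1)*(j^2 - 4*j - 5) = (j - 2)*(j - 1)*(j + 1)*(j - 5)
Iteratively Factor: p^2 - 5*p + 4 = (p - 1)*(p - 4)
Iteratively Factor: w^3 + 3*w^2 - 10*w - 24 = (w + 4)*(w^2 - w - 6) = (w + 2)*(w + 4)*(w - 3)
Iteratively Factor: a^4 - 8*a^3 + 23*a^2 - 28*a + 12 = (a - 1)*(a^3 - 7*a^2 + 16*a - 12) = (a - 2)*(a - 1)*(a^2 - 5*a + 6) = (a - 3)*(a - 2)*(a - 1)*(a - 2)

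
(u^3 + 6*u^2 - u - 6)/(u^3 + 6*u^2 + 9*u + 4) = (u^2 + 5*u - 6)/(u^2 + 5*u + 4)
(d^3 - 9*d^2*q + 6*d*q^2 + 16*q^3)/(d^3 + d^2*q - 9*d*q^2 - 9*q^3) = (-d^2 + 10*d*q - 16*q^2)/(-d^2 + 9*q^2)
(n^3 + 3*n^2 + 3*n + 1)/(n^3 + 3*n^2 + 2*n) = (n^2 + 2*n + 1)/(n*(n + 2))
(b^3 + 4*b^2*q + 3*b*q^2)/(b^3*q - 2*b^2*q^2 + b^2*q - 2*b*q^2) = (b^2 + 4*b*q + 3*q^2)/(q*(b^2 - 2*b*q + b - 2*q))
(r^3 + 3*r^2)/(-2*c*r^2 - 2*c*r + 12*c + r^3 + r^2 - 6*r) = r^2/(-2*c*r + 4*c + r^2 - 2*r)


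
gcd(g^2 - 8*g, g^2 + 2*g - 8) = 1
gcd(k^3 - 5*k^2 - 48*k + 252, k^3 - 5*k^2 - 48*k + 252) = k^3 - 5*k^2 - 48*k + 252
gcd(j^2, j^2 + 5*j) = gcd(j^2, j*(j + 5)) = j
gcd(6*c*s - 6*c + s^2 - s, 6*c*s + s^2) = 6*c + s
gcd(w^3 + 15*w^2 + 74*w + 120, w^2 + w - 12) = w + 4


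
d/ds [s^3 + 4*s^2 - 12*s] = 3*s^2 + 8*s - 12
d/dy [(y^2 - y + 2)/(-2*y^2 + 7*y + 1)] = 5*(y^2 + 2*y - 3)/(4*y^4 - 28*y^3 + 45*y^2 + 14*y + 1)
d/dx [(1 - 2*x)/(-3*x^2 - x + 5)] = (6*x^2 + 2*x - (2*x - 1)*(6*x + 1) - 10)/(3*x^2 + x - 5)^2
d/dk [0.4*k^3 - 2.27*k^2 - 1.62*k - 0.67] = 1.2*k^2 - 4.54*k - 1.62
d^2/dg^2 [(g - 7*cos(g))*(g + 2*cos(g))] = 5*g*cos(g) - 56*sin(g)^2 + 10*sin(g) + 30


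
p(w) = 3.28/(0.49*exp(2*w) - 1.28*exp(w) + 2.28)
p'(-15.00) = 0.00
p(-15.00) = 1.44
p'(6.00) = 0.00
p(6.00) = 0.00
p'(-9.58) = 0.00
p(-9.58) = 1.44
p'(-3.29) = 0.03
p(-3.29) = 1.47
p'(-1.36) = 0.22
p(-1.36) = 1.65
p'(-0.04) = 0.47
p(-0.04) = 2.18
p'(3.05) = -0.04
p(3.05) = 0.02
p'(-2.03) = 0.11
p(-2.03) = 1.55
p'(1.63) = -0.86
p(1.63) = 0.39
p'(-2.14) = 0.10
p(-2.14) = 1.54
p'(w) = 3.28*(-0.98*exp(2*w) + 1.28*exp(w))/(0.49*exp(2*w) - 1.28*exp(w) + 2.28)^2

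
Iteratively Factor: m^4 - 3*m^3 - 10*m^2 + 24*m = (m - 2)*(m^3 - m^2 - 12*m) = m*(m - 2)*(m^2 - m - 12) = m*(m - 4)*(m - 2)*(m + 3)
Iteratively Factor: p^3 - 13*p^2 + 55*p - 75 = (p - 5)*(p^2 - 8*p + 15) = (p - 5)*(p - 3)*(p - 5)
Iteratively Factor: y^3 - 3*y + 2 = (y + 2)*(y^2 - 2*y + 1) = (y - 1)*(y + 2)*(y - 1)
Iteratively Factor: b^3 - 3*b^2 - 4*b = (b + 1)*(b^2 - 4*b) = (b - 4)*(b + 1)*(b)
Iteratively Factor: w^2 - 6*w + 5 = (w - 1)*(w - 5)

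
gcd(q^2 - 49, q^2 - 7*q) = q - 7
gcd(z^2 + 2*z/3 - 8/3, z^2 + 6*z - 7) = 1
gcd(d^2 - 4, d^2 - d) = 1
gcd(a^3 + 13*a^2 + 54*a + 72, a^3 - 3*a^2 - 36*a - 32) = a + 4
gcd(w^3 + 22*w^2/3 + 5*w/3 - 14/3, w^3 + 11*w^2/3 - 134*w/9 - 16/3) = 1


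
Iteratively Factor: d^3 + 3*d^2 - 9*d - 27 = (d + 3)*(d^2 - 9) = (d - 3)*(d + 3)*(d + 3)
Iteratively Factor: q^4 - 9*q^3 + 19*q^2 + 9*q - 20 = (q - 5)*(q^3 - 4*q^2 - q + 4) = (q - 5)*(q + 1)*(q^2 - 5*q + 4) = (q - 5)*(q - 4)*(q + 1)*(q - 1)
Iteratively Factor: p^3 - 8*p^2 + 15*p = (p)*(p^2 - 8*p + 15) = p*(p - 3)*(p - 5)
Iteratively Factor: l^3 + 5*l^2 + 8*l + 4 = (l + 2)*(l^2 + 3*l + 2) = (l + 1)*(l + 2)*(l + 2)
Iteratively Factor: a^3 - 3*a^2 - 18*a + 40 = (a - 5)*(a^2 + 2*a - 8) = (a - 5)*(a - 2)*(a + 4)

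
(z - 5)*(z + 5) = z^2 - 25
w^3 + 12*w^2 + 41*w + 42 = (w + 2)*(w + 3)*(w + 7)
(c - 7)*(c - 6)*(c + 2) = c^3 - 11*c^2 + 16*c + 84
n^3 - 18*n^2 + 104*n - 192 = (n - 8)*(n - 6)*(n - 4)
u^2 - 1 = (u - 1)*(u + 1)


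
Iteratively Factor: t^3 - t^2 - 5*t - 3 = (t + 1)*(t^2 - 2*t - 3) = (t + 1)^2*(t - 3)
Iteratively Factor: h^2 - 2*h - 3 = (h - 3)*(h + 1)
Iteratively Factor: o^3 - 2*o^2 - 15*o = (o + 3)*(o^2 - 5*o) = o*(o + 3)*(o - 5)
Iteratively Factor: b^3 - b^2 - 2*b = (b - 2)*(b^2 + b) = (b - 2)*(b + 1)*(b)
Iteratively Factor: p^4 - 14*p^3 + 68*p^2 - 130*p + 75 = (p - 3)*(p^3 - 11*p^2 + 35*p - 25) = (p - 5)*(p - 3)*(p^2 - 6*p + 5) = (p - 5)*(p - 3)*(p - 1)*(p - 5)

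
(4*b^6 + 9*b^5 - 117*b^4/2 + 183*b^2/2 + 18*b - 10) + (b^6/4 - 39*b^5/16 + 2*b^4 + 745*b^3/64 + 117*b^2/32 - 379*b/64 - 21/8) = 17*b^6/4 + 105*b^5/16 - 113*b^4/2 + 745*b^3/64 + 3045*b^2/32 + 773*b/64 - 101/8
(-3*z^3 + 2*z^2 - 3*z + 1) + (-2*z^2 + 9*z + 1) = -3*z^3 + 6*z + 2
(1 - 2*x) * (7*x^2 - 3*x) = -14*x^3 + 13*x^2 - 3*x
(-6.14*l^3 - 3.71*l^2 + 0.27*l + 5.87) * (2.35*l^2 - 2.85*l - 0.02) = -14.429*l^5 + 8.7805*l^4 + 11.3308*l^3 + 13.0992*l^2 - 16.7349*l - 0.1174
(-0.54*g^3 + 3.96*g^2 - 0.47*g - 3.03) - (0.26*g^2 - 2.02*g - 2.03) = -0.54*g^3 + 3.7*g^2 + 1.55*g - 1.0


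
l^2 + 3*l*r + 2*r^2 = (l + r)*(l + 2*r)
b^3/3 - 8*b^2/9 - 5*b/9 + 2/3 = (b/3 + 1/3)*(b - 3)*(b - 2/3)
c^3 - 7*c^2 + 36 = (c - 6)*(c - 3)*(c + 2)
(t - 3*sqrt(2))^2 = t^2 - 6*sqrt(2)*t + 18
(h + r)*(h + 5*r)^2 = h^3 + 11*h^2*r + 35*h*r^2 + 25*r^3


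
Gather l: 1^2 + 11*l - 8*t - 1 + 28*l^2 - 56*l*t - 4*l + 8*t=28*l^2 + l*(7 - 56*t)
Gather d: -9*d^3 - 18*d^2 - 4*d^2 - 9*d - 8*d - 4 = -9*d^3 - 22*d^2 - 17*d - 4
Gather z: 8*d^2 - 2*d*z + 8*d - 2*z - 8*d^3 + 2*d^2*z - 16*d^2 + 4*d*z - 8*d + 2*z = -8*d^3 - 8*d^2 + z*(2*d^2 + 2*d)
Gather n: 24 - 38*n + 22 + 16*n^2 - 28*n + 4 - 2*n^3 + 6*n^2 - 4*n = -2*n^3 + 22*n^2 - 70*n + 50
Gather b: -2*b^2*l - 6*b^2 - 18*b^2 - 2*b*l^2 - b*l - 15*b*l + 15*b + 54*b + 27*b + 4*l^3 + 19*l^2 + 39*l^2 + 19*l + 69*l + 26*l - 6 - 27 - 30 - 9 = b^2*(-2*l - 24) + b*(-2*l^2 - 16*l + 96) + 4*l^3 + 58*l^2 + 114*l - 72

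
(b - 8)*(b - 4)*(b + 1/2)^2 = b^4 - 11*b^3 + 81*b^2/4 + 29*b + 8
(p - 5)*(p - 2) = p^2 - 7*p + 10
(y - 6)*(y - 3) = y^2 - 9*y + 18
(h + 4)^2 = h^2 + 8*h + 16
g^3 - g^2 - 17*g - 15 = (g - 5)*(g + 1)*(g + 3)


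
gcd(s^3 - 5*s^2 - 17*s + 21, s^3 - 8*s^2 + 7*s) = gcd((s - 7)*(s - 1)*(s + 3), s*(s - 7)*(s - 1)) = s^2 - 8*s + 7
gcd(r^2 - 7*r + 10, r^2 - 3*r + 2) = r - 2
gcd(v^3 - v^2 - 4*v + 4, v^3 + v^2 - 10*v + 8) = v^2 - 3*v + 2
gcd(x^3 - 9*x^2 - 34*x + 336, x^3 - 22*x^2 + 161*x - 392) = x^2 - 15*x + 56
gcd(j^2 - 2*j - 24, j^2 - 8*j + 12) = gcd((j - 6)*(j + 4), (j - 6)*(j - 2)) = j - 6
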